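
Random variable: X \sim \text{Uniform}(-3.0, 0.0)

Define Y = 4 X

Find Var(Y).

For Y = aX + b: Var(Y) = a² * Var(X)
Var(X) = (0 + 3)^2/12 = 0.75
Var(Y) = 4² * 0.75 = 16 * 0.75 = 12

12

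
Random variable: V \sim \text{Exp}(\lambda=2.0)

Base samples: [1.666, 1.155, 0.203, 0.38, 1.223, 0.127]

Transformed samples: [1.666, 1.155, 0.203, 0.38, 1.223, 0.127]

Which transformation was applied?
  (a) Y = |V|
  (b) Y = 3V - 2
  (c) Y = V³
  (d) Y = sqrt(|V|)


Checking option (a) Y = |V|:
  V = 1.666 -> Y = 1.666 ✓
  V = 1.155 -> Y = 1.155 ✓
  V = 0.203 -> Y = 0.203 ✓
All samples match this transformation.

(a) |V|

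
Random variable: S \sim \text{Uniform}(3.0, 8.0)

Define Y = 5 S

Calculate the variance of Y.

For Y = aS + b: Var(Y) = a² * Var(S)
Var(S) = (8 - 3)^2/12 = 2.0833333
Var(Y) = 5² * 2.0833333 = 25 * 2.0833333 = 52.083333

52.083333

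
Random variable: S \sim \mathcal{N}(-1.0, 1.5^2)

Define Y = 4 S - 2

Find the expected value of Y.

For Y = 4S - 2:
E[Y] = 4 * E[S] - 2
E[S] = -1.0 = -1
E[Y] = 4 * (-1) - 2 = -6

-6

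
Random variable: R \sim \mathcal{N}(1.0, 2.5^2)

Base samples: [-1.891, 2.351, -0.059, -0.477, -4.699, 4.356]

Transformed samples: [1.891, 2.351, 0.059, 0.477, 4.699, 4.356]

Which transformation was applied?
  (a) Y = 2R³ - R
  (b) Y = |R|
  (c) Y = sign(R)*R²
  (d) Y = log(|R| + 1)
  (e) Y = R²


Checking option (b) Y = |R|:
  R = -1.891 -> Y = 1.891 ✓
  R = 2.351 -> Y = 2.351 ✓
  R = -0.059 -> Y = 0.059 ✓
All samples match this transformation.

(b) |R|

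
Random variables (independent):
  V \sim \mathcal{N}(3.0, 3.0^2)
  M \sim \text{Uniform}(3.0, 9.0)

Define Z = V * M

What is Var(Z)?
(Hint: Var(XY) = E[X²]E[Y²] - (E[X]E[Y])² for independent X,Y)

Var(XY) = E[X²]E[Y²] - (E[X]E[Y])²
E[V] = 3, Var(V) = 9
E[M] = 6, Var(M) = 3
E[V²] = 9 + 3² = 18
E[M²] = 3 + 6² = 39
Var(Z) = 18*39 - (3*6)²
= 702 - 324 = 378

378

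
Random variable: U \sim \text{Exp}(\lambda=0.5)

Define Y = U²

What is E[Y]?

Using E[X²] = Var(X) + (E[X])²:
E[U] = 2
Var(U) = 1/0.5^2 = 4
E[U²] = 4 + 2² = 4 + 4 = 8

8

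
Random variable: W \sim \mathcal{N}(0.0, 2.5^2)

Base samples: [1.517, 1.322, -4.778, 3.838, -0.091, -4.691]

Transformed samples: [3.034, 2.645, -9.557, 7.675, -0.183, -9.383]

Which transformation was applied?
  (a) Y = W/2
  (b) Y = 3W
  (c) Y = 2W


Checking option (c) Y = 2W:
  W = 1.517 -> Y = 3.034 ✓
  W = 1.322 -> Y = 2.645 ✓
  W = -4.778 -> Y = -9.557 ✓
All samples match this transformation.

(c) 2W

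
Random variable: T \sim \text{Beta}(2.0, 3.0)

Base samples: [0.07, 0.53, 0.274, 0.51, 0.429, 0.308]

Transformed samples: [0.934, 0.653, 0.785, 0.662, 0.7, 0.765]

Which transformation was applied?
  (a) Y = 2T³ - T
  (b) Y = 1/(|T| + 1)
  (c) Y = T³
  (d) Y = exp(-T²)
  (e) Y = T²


Checking option (b) Y = 1/(|T| + 1):
  T = 0.07 -> Y = 0.934 ✓
  T = 0.53 -> Y = 0.653 ✓
  T = 0.274 -> Y = 0.785 ✓
All samples match this transformation.

(b) 1/(|T| + 1)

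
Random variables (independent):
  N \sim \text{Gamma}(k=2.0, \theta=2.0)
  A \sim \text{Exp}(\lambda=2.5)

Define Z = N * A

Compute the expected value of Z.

For independent RVs: E[XY] = E[X]*E[Y]
E[N] = 4
E[A] = 0.4
E[Z] = 4 * 0.4 = 1.6

1.6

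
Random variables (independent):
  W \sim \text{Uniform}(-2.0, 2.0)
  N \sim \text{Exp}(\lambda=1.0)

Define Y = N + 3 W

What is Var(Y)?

For independent RVs: Var(aX + bY) = a²Var(X) + b²Var(Y)
Var(W) = 1.3333333
Var(N) = 1
Var(Y) = 3²*1.3333333 + 1²*1
= 9*1.3333333 + 1*1 = 13

13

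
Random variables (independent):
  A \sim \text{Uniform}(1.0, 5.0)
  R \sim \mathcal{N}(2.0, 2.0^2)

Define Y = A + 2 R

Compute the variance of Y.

For independent RVs: Var(aX + bY) = a²Var(X) + b²Var(Y)
Var(A) = 1.3333333
Var(R) = 4
Var(Y) = 1²*1.3333333 + 2²*4
= 1*1.3333333 + 4*4 = 17.333333

17.333333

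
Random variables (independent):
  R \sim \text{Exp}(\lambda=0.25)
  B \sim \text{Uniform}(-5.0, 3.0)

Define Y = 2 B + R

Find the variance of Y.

For independent RVs: Var(aX + bY) = a²Var(X) + b²Var(Y)
Var(R) = 16
Var(B) = 5.3333333
Var(Y) = 1²*16 + 2²*5.3333333
= 1*16 + 4*5.3333333 = 37.333333

37.333333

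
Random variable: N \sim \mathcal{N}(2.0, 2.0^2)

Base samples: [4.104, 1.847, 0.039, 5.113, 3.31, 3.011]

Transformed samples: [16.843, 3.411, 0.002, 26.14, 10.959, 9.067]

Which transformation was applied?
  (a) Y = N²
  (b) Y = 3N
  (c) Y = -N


Checking option (a) Y = N²:
  N = 4.104 -> Y = 16.843 ✓
  N = 1.847 -> Y = 3.411 ✓
  N = 0.039 -> Y = 0.002 ✓
All samples match this transformation.

(a) N²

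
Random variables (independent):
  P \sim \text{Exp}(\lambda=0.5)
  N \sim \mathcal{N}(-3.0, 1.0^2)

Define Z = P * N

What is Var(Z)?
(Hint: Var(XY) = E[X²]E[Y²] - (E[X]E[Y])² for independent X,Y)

Var(XY) = E[X²]E[Y²] - (E[X]E[Y])²
E[P] = 2, Var(P) = 4
E[N] = -3, Var(N) = 1
E[P²] = 4 + 2² = 8
E[N²] = 1 + (-3)² = 10
Var(Z) = 8*10 - (2*(-3))²
= 80 - 36 = 44

44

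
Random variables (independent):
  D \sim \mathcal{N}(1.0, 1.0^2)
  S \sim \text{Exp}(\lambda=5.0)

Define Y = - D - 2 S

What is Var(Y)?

For independent RVs: Var(aX + bY) = a²Var(X) + b²Var(Y)
Var(D) = 1
Var(S) = 0.04
Var(Y) = (-1)²*1 + (-2)²*0.04
= 1*1 + 4*0.04 = 1.16

1.16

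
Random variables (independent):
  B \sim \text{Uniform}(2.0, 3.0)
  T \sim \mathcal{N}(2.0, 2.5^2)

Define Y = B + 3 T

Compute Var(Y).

For independent RVs: Var(aX + bY) = a²Var(X) + b²Var(Y)
Var(B) = 0.083333333
Var(T) = 6.25
Var(Y) = 1²*0.083333333 + 3²*6.25
= 1*0.083333333 + 9*6.25 = 56.333333

56.333333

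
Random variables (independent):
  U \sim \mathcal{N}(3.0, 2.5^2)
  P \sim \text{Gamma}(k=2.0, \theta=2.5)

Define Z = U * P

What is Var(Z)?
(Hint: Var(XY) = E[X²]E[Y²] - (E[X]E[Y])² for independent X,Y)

Var(XY) = E[X²]E[Y²] - (E[X]E[Y])²
E[U] = 3, Var(U) = 6.25
E[P] = 5, Var(P) = 12.5
E[U²] = 6.25 + 3² = 15.25
E[P²] = 12.5 + 5² = 37.5
Var(Z) = 15.25*37.5 - (3*5)²
= 571.875 - 225 = 346.875

346.875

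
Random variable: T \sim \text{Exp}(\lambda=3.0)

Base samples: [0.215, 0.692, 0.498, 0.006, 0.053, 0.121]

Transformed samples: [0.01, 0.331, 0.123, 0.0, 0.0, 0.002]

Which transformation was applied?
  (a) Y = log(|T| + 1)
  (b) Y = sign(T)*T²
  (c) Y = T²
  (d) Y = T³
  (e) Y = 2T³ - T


Checking option (d) Y = T³:
  T = 0.215 -> Y = 0.01 ✓
  T = 0.692 -> Y = 0.331 ✓
  T = 0.498 -> Y = 0.123 ✓
All samples match this transformation.

(d) T³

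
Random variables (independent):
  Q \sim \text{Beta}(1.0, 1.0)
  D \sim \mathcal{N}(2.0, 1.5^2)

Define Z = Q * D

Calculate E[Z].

For independent RVs: E[XY] = E[X]*E[Y]
E[Q] = 0.5
E[D] = 2
E[Z] = 0.5 * 2 = 1

1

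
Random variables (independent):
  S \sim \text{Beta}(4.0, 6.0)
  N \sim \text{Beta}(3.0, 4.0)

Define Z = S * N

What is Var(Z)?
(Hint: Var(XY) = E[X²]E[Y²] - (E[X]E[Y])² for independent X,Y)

Var(XY) = E[X²]E[Y²] - (E[X]E[Y])²
E[S] = 0.4, Var(S) = 0.021818182
E[N] = 0.42857143, Var(N) = 0.030612245
E[S²] = 0.021818182 + 0.4² = 0.18181818
E[N²] = 0.030612245 + 0.42857143² = 0.21428571
Var(Z) = 0.18181818*0.21428571 - (0.4*0.42857143)²
= 0.038961039 - 0.029387755 = 0.0095732839

0.0095732839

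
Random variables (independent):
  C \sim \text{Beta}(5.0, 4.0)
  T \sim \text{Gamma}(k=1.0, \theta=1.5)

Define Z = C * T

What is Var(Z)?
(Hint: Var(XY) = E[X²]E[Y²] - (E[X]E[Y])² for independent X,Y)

Var(XY) = E[X²]E[Y²] - (E[X]E[Y])²
E[C] = 0.55555556, Var(C) = 0.024691358
E[T] = 1.5, Var(T) = 2.25
E[C²] = 0.024691358 + 0.55555556² = 0.33333333
E[T²] = 2.25 + 1.5² = 4.5
Var(Z) = 0.33333333*4.5 - (0.55555556*1.5)²
= 1.5 - 0.69444444 = 0.80555556

0.80555556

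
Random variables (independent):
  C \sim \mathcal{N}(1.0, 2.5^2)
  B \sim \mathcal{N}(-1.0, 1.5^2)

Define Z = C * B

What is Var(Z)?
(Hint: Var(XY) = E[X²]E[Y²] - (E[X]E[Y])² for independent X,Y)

Var(XY) = E[X²]E[Y²] - (E[X]E[Y])²
E[C] = 1, Var(C) = 6.25
E[B] = -1, Var(B) = 2.25
E[C²] = 6.25 + 1² = 7.25
E[B²] = 2.25 + (-1)² = 3.25
Var(Z) = 7.25*3.25 - (1*(-1))²
= 23.5625 - 1 = 22.5625

22.5625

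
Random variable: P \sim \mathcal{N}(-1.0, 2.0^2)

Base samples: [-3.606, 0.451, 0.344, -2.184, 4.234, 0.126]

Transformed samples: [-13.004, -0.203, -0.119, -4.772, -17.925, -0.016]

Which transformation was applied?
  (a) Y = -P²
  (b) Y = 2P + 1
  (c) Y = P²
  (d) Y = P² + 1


Checking option (a) Y = -P²:
  P = -3.606 -> Y = -13.004 ✓
  P = 0.451 -> Y = -0.203 ✓
  P = 0.344 -> Y = -0.119 ✓
All samples match this transformation.

(a) -P²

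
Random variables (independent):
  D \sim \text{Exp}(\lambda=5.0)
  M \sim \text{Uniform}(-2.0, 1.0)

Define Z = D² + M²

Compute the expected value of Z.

E[Z] = E[D²] + E[M²]
E[D²] = Var(D) + E[D]² = 0.04 + 0.04 = 0.08
E[M²] = Var(M) + E[M]² = 0.75 + 0.25 = 1
E[Z] = 0.08 + 1 = 1.08

1.08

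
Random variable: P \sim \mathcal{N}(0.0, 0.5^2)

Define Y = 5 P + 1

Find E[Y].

For Y = 5P + 1:
E[Y] = 5 * E[P] + 1
E[P] = 0.0 = 0
E[Y] = 5 * 0 + 1 = 1

1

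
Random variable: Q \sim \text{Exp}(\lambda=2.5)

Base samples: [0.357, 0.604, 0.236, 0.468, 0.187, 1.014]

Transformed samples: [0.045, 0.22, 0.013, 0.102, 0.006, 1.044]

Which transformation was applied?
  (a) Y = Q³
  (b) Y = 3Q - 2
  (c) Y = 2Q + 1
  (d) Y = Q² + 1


Checking option (a) Y = Q³:
  Q = 0.357 -> Y = 0.045 ✓
  Q = 0.604 -> Y = 0.22 ✓
  Q = 0.236 -> Y = 0.013 ✓
All samples match this transformation.

(a) Q³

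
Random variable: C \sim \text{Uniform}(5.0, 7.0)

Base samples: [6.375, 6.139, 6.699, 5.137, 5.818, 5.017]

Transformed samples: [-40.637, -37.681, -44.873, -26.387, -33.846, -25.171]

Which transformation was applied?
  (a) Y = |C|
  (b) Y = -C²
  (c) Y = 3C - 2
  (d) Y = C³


Checking option (b) Y = -C²:
  C = 6.375 -> Y = -40.637 ✓
  C = 6.139 -> Y = -37.681 ✓
  C = 6.699 -> Y = -44.873 ✓
All samples match this transformation.

(b) -C²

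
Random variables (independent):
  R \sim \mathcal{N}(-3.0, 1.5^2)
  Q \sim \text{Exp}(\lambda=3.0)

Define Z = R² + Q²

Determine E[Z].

E[Z] = E[R²] + E[Q²]
E[R²] = Var(R) + E[R]² = 2.25 + 9 = 11.25
E[Q²] = Var(Q) + E[Q]² = 0.11111111 + 0.11111111 = 0.22222222
E[Z] = 11.25 + 0.22222222 = 11.472222

11.472222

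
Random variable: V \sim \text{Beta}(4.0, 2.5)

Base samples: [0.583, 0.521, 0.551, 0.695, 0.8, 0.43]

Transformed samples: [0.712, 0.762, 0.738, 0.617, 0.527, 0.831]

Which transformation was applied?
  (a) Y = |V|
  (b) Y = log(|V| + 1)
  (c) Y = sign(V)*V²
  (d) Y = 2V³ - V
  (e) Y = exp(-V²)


Checking option (e) Y = exp(-V²):
  V = 0.583 -> Y = 0.712 ✓
  V = 0.521 -> Y = 0.762 ✓
  V = 0.551 -> Y = 0.738 ✓
All samples match this transformation.

(e) exp(-V²)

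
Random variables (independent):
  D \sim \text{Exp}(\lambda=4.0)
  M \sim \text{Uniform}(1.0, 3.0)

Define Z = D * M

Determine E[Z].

For independent RVs: E[XY] = E[X]*E[Y]
E[D] = 0.25
E[M] = 2
E[Z] = 0.25 * 2 = 0.5

0.5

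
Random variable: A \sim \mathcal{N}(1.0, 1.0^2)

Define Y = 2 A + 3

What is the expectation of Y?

For Y = 2A + 3:
E[Y] = 2 * E[A] + 3
E[A] = 1.0 = 1
E[Y] = 2 * 1 + 3 = 5

5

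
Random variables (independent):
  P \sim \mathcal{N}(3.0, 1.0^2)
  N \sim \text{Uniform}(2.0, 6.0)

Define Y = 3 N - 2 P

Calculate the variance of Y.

For independent RVs: Var(aX + bY) = a²Var(X) + b²Var(Y)
Var(P) = 1
Var(N) = 1.3333333
Var(Y) = (-2)²*1 + 3²*1.3333333
= 4*1 + 9*1.3333333 = 16

16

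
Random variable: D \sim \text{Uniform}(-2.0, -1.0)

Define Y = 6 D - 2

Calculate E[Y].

For Y = 6D - 2:
E[Y] = 6 * E[D] - 2
E[D] = (-2 - 1)/2 = -1.5
E[Y] = 6 * (-1.5) - 2 = -11

-11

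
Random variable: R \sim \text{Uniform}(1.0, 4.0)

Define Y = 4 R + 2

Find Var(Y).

For Y = aR + b: Var(Y) = a² * Var(R)
Var(R) = (4 - 1)^2/12 = 0.75
Var(Y) = 4² * 0.75 = 16 * 0.75 = 12

12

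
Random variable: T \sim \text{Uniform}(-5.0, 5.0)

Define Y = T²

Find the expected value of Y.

Using E[X²] = Var(X) + (E[X])²:
E[T] = 0
Var(T) = (5 + 5)^2/12 = 8.3333333
E[T²] = 8.3333333 + 0² = 8.3333333 + 0 = 8.3333333

8.3333333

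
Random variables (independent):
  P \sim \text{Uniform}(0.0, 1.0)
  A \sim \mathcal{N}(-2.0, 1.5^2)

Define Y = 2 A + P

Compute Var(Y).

For independent RVs: Var(aX + bY) = a²Var(X) + b²Var(Y)
Var(P) = 0.083333333
Var(A) = 2.25
Var(Y) = 1²*0.083333333 + 2²*2.25
= 1*0.083333333 + 4*2.25 = 9.0833333

9.0833333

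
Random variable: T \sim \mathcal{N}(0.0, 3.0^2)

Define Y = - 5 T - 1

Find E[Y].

For Y = -5T - 1:
E[Y] = -5 * E[T] - 1
E[T] = 0.0 = 0
E[Y] = -5 * 0 - 1 = -1

-1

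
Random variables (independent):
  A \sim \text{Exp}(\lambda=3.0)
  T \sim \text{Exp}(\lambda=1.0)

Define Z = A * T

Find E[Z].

For independent RVs: E[XY] = E[X]*E[Y]
E[A] = 0.33333333
E[T] = 1
E[Z] = 0.33333333 * 1 = 0.33333333

0.33333333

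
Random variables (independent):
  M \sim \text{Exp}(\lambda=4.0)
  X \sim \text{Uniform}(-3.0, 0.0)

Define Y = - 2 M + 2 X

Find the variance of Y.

For independent RVs: Var(aX + bY) = a²Var(X) + b²Var(Y)
Var(M) = 0.0625
Var(X) = 0.75
Var(Y) = (-2)²*0.0625 + 2²*0.75
= 4*0.0625 + 4*0.75 = 3.25

3.25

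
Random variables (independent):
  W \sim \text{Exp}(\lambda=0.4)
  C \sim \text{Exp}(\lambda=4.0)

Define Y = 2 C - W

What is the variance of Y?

For independent RVs: Var(aX + bY) = a²Var(X) + b²Var(Y)
Var(W) = 6.25
Var(C) = 0.0625
Var(Y) = (-1)²*6.25 + 2²*0.0625
= 1*6.25 + 4*0.0625 = 6.5

6.5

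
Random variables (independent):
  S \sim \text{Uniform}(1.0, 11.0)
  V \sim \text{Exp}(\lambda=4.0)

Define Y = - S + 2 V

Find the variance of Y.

For independent RVs: Var(aX + bY) = a²Var(X) + b²Var(Y)
Var(S) = 8.3333333
Var(V) = 0.0625
Var(Y) = (-1)²*8.3333333 + 2²*0.0625
= 1*8.3333333 + 4*0.0625 = 8.5833333

8.5833333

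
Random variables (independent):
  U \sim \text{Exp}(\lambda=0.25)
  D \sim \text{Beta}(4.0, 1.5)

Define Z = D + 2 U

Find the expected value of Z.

E[Z] = 2*E[U] + 1*E[D]
E[U] = 4
E[D] = 0.72727273
E[Z] = 2*4 + 1*0.72727273 = 8.7272727

8.7272727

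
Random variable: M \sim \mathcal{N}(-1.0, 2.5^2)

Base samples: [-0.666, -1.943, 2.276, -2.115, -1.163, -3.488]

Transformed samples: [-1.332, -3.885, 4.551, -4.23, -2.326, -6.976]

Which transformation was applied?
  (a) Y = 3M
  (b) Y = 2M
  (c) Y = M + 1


Checking option (b) Y = 2M:
  M = -0.666 -> Y = -1.332 ✓
  M = -1.943 -> Y = -3.885 ✓
  M = 2.276 -> Y = 4.551 ✓
All samples match this transformation.

(b) 2M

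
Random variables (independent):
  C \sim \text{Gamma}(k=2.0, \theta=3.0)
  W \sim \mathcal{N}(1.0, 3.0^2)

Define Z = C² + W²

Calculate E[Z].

E[Z] = E[C²] + E[W²]
E[C²] = Var(C) + E[C]² = 18 + 36 = 54
E[W²] = Var(W) + E[W]² = 9 + 1 = 10
E[Z] = 54 + 10 = 64

64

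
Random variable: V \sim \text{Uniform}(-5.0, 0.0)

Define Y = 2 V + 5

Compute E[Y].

For Y = 2V + 5:
E[Y] = 2 * E[V] + 5
E[V] = (-5 + 0)/2 = -2.5
E[Y] = 2 * (-2.5) + 5 = 0

0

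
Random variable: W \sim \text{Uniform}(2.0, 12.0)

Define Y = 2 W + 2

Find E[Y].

For Y = 2W + 2:
E[Y] = 2 * E[W] + 2
E[W] = (2 + 12)/2 = 7
E[Y] = 2 * 7 + 2 = 16

16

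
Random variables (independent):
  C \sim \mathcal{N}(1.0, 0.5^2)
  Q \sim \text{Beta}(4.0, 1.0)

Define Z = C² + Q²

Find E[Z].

E[Z] = E[C²] + E[Q²]
E[C²] = Var(C) + E[C]² = 0.25 + 1 = 1.25
E[Q²] = Var(Q) + E[Q]² = 0.026666667 + 0.64 = 0.66666667
E[Z] = 1.25 + 0.66666667 = 1.9166667

1.9166667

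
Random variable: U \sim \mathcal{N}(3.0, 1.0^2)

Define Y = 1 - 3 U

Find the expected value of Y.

For Y = -3U + 1:
E[Y] = -3 * E[U] + 1
E[U] = 3.0 = 3
E[Y] = -3 * 3 + 1 = -8

-8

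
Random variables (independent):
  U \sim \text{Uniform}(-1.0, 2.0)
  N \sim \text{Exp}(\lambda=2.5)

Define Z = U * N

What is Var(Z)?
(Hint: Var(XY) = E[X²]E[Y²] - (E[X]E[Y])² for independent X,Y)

Var(XY) = E[X²]E[Y²] - (E[X]E[Y])²
E[U] = 0.5, Var(U) = 0.75
E[N] = 0.4, Var(N) = 0.16
E[U²] = 0.75 + 0.5² = 1
E[N²] = 0.16 + 0.4² = 0.32
Var(Z) = 1*0.32 - (0.5*0.4)²
= 0.32 - 0.04 = 0.28

0.28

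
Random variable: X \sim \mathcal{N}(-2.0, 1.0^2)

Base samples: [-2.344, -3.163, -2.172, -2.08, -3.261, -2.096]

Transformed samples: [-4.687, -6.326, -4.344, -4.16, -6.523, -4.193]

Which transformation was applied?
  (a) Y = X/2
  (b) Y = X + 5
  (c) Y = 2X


Checking option (c) Y = 2X:
  X = -2.344 -> Y = -4.687 ✓
  X = -3.163 -> Y = -6.326 ✓
  X = -2.172 -> Y = -4.344 ✓
All samples match this transformation.

(c) 2X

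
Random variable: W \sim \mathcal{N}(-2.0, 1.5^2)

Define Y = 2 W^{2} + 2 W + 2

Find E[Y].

E[Y] = 2*E[W²] + 2*E[W] + 2
E[W] = -2
E[W²] = Var(W) + (E[W])² = 2.25 + 4 = 6.25
E[Y] = 2*6.25 + 2*(-2) + 2 = 10.5

10.5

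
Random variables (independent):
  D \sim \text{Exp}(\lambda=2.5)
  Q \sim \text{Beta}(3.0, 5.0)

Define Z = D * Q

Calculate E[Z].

For independent RVs: E[XY] = E[X]*E[Y]
E[D] = 0.4
E[Q] = 0.375
E[Z] = 0.4 * 0.375 = 0.15

0.15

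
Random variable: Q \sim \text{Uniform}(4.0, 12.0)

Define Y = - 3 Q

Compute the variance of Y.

For Y = aQ + b: Var(Y) = a² * Var(Q)
Var(Q) = (12 - 4)^2/12 = 5.3333333
Var(Y) = (-3)² * 5.3333333 = 9 * 5.3333333 = 48

48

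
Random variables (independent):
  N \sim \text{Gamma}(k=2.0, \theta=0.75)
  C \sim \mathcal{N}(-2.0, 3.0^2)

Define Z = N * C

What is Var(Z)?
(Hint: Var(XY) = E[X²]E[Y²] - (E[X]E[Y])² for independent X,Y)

Var(XY) = E[X²]E[Y²] - (E[X]E[Y])²
E[N] = 1.5, Var(N) = 1.125
E[C] = -2, Var(C) = 9
E[N²] = 1.125 + 1.5² = 3.375
E[C²] = 9 + (-2)² = 13
Var(Z) = 3.375*13 - (1.5*(-2))²
= 43.875 - 9 = 34.875

34.875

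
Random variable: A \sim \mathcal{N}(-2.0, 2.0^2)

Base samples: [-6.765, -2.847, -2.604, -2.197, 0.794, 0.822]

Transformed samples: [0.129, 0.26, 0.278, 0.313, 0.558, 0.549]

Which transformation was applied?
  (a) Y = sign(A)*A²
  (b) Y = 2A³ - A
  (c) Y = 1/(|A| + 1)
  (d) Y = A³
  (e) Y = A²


Checking option (c) Y = 1/(|A| + 1):
  A = -6.765 -> Y = 0.129 ✓
  A = -2.847 -> Y = 0.26 ✓
  A = -2.604 -> Y = 0.278 ✓
All samples match this transformation.

(c) 1/(|A| + 1)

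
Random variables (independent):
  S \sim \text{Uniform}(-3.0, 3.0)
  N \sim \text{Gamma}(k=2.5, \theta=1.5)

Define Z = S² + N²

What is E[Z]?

E[Z] = E[S²] + E[N²]
E[S²] = Var(S) + E[S]² = 3 + 0 = 3
E[N²] = Var(N) + E[N]² = 5.625 + 14.0625 = 19.6875
E[Z] = 3 + 19.6875 = 22.6875

22.6875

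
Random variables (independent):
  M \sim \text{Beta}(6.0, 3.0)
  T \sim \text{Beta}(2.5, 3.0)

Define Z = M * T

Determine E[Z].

For independent RVs: E[XY] = E[X]*E[Y]
E[M] = 0.66666667
E[T] = 0.45454545
E[Z] = 0.66666667 * 0.45454545 = 0.3030303

0.3030303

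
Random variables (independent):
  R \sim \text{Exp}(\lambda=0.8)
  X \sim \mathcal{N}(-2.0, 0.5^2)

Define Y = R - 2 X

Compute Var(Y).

For independent RVs: Var(aX + bY) = a²Var(X) + b²Var(Y)
Var(R) = 1.5625
Var(X) = 0.25
Var(Y) = 1²*1.5625 + (-2)²*0.25
= 1*1.5625 + 4*0.25 = 2.5625

2.5625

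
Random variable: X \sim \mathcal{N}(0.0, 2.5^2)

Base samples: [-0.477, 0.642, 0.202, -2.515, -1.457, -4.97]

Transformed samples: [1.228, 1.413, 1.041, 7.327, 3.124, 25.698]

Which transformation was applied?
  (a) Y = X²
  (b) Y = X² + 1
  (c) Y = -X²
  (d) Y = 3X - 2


Checking option (b) Y = X² + 1:
  X = -0.477 -> Y = 1.228 ✓
  X = 0.642 -> Y = 1.413 ✓
  X = 0.202 -> Y = 1.041 ✓
All samples match this transformation.

(b) X² + 1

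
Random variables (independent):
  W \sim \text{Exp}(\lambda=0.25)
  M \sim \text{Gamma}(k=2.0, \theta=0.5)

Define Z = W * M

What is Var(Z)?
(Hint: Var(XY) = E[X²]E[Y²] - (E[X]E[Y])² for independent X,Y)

Var(XY) = E[X²]E[Y²] - (E[X]E[Y])²
E[W] = 4, Var(W) = 16
E[M] = 1, Var(M) = 0.5
E[W²] = 16 + 4² = 32
E[M²] = 0.5 + 1² = 1.5
Var(Z) = 32*1.5 - (4*1)²
= 48 - 16 = 32

32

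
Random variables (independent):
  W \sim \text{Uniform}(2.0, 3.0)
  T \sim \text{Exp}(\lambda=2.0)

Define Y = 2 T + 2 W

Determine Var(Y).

For independent RVs: Var(aX + bY) = a²Var(X) + b²Var(Y)
Var(W) = 0.083333333
Var(T) = 0.25
Var(Y) = 2²*0.083333333 + 2²*0.25
= 4*0.083333333 + 4*0.25 = 1.3333333

1.3333333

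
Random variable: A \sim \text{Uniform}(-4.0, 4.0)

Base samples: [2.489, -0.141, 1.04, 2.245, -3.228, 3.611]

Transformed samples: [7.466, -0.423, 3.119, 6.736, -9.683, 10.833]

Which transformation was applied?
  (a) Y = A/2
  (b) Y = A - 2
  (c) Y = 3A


Checking option (c) Y = 3A:
  A = 2.489 -> Y = 7.466 ✓
  A = -0.141 -> Y = -0.423 ✓
  A = 1.04 -> Y = 3.119 ✓
All samples match this transformation.

(c) 3A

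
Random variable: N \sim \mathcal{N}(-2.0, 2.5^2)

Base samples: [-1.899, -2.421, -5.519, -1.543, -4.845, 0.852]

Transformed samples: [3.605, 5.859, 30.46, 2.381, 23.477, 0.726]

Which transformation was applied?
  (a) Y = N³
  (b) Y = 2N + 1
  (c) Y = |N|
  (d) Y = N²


Checking option (d) Y = N²:
  N = -1.899 -> Y = 3.605 ✓
  N = -2.421 -> Y = 5.859 ✓
  N = -5.519 -> Y = 30.46 ✓
All samples match this transformation.

(d) N²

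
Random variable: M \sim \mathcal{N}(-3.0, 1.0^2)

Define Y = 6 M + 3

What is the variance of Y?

For Y = aM + b: Var(Y) = a² * Var(M)
Var(M) = 1.0^2 = 1
Var(Y) = 6² * 1 = 36 * 1 = 36

36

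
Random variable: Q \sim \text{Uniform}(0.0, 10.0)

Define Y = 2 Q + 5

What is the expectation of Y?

For Y = 2Q + 5:
E[Y] = 2 * E[Q] + 5
E[Q] = (0 + 10)/2 = 5
E[Y] = 2 * 5 + 5 = 15

15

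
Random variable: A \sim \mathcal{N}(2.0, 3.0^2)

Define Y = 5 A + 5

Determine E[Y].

For Y = 5A + 5:
E[Y] = 5 * E[A] + 5
E[A] = 2.0 = 2
E[Y] = 5 * 2 + 5 = 15

15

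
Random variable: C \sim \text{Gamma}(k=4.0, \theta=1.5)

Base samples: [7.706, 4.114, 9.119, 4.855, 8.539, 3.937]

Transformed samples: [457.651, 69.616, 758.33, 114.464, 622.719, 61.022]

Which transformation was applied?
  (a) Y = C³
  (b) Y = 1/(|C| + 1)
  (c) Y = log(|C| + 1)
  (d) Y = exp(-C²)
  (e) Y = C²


Checking option (a) Y = C³:
  C = 7.706 -> Y = 457.651 ✓
  C = 4.114 -> Y = 69.616 ✓
  C = 9.119 -> Y = 758.33 ✓
All samples match this transformation.

(a) C³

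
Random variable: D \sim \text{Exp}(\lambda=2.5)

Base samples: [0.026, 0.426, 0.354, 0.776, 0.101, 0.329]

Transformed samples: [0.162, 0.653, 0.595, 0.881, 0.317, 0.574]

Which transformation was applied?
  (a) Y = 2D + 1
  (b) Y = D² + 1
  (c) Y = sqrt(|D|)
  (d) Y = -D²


Checking option (c) Y = sqrt(|D|):
  D = 0.026 -> Y = 0.162 ✓
  D = 0.426 -> Y = 0.653 ✓
  D = 0.354 -> Y = 0.595 ✓
All samples match this transformation.

(c) sqrt(|D|)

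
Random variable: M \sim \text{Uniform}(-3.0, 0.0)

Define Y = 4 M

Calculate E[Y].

For Y = 4M:
E[Y] = 4 * E[M]
E[M] = (-3 + 0)/2 = -1.5
E[Y] = 4 * (-1.5) = -6

-6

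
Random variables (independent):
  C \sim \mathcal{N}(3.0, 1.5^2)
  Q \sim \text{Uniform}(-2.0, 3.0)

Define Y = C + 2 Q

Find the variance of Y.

For independent RVs: Var(aX + bY) = a²Var(X) + b²Var(Y)
Var(C) = 2.25
Var(Q) = 2.0833333
Var(Y) = 1²*2.25 + 2²*2.0833333
= 1*2.25 + 4*2.0833333 = 10.583333

10.583333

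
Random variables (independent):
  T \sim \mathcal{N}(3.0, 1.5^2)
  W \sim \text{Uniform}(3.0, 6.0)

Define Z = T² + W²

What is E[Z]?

E[Z] = E[T²] + E[W²]
E[T²] = Var(T) + E[T]² = 2.25 + 9 = 11.25
E[W²] = Var(W) + E[W]² = 0.75 + 20.25 = 21
E[Z] = 11.25 + 21 = 32.25

32.25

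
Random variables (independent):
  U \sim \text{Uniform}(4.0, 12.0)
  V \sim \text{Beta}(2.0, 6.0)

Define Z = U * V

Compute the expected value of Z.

For independent RVs: E[XY] = E[X]*E[Y]
E[U] = 8
E[V] = 0.25
E[Z] = 8 * 0.25 = 2

2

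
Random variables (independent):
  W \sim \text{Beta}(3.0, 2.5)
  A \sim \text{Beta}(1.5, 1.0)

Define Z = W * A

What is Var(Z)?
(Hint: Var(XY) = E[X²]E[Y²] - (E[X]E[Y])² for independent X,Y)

Var(XY) = E[X²]E[Y²] - (E[X]E[Y])²
E[W] = 0.54545455, Var(W) = 0.038143675
E[A] = 0.6, Var(A) = 0.068571429
E[W²] = 0.038143675 + 0.54545455² = 0.33566434
E[A²] = 0.068571429 + 0.6² = 0.42857143
Var(Z) = 0.33566434*0.42857143 - (0.54545455*0.6)²
= 0.14385614 - 0.10710744 = 0.036748706

0.036748706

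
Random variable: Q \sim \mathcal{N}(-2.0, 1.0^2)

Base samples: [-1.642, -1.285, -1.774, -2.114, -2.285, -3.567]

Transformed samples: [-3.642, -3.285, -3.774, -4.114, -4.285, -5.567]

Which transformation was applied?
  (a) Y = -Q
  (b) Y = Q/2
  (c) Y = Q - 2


Checking option (c) Y = Q - 2:
  Q = -1.642 -> Y = -3.642 ✓
  Q = -1.285 -> Y = -3.285 ✓
  Q = -1.774 -> Y = -3.774 ✓
All samples match this transformation.

(c) Q - 2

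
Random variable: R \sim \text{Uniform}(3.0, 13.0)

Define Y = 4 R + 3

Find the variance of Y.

For Y = aR + b: Var(Y) = a² * Var(R)
Var(R) = (13 - 3)^2/12 = 8.3333333
Var(Y) = 4² * 8.3333333 = 16 * 8.3333333 = 133.33333

133.33333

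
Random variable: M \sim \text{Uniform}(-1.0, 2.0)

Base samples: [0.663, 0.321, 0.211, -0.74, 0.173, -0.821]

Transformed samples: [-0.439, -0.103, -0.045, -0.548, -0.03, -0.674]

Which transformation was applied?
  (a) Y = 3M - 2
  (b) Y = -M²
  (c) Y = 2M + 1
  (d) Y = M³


Checking option (b) Y = -M²:
  M = 0.663 -> Y = -0.439 ✓
  M = 0.321 -> Y = -0.103 ✓
  M = 0.211 -> Y = -0.045 ✓
All samples match this transformation.

(b) -M²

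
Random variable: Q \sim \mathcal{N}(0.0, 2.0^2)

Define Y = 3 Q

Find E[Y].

For Y = 3Q:
E[Y] = 3 * E[Q]
E[Q] = 0.0 = 0
E[Y] = 3 * 0 = 0

0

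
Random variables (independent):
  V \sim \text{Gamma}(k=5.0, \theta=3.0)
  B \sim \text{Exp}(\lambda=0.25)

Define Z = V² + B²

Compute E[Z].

E[Z] = E[V²] + E[B²]
E[V²] = Var(V) + E[V]² = 45 + 225 = 270
E[B²] = Var(B) + E[B]² = 16 + 16 = 32
E[Z] = 270 + 32 = 302

302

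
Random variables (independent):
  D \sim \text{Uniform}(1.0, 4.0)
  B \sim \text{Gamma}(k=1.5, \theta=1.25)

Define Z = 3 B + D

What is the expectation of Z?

E[Z] = 1*E[D] + 3*E[B]
E[D] = 2.5
E[B] = 1.875
E[Z] = 1*2.5 + 3*1.875 = 8.125

8.125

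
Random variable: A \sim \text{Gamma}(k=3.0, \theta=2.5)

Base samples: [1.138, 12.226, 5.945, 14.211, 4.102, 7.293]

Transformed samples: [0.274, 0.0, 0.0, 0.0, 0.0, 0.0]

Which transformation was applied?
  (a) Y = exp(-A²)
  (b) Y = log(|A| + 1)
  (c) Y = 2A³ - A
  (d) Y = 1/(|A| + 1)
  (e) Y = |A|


Checking option (a) Y = exp(-A²):
  A = 1.138 -> Y = 0.274 ✓
  A = 12.226 -> Y = 0.0 ✓
  A = 5.945 -> Y = 0.0 ✓
All samples match this transformation.

(a) exp(-A²)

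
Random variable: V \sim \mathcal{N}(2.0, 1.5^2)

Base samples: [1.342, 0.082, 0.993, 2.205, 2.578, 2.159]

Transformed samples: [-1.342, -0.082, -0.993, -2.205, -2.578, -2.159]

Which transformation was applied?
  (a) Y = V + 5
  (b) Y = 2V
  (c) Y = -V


Checking option (c) Y = -V:
  V = 1.342 -> Y = -1.342 ✓
  V = 0.082 -> Y = -0.082 ✓
  V = 0.993 -> Y = -0.993 ✓
All samples match this transformation.

(c) -V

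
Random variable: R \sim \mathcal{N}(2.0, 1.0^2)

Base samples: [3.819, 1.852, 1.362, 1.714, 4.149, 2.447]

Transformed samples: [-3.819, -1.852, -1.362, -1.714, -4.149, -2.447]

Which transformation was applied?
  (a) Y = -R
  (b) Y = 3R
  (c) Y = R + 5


Checking option (a) Y = -R:
  R = 3.819 -> Y = -3.819 ✓
  R = 1.852 -> Y = -1.852 ✓
  R = 1.362 -> Y = -1.362 ✓
All samples match this transformation.

(a) -R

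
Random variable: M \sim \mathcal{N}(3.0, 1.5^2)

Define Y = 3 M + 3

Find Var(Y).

For Y = aM + b: Var(Y) = a² * Var(M)
Var(M) = 1.5^2 = 2.25
Var(Y) = 3² * 2.25 = 9 * 2.25 = 20.25

20.25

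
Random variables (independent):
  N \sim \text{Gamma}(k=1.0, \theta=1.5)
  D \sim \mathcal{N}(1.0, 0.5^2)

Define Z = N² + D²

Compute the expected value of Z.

E[Z] = E[N²] + E[D²]
E[N²] = Var(N) + E[N]² = 2.25 + 2.25 = 4.5
E[D²] = Var(D) + E[D]² = 0.25 + 1 = 1.25
E[Z] = 4.5 + 1.25 = 5.75

5.75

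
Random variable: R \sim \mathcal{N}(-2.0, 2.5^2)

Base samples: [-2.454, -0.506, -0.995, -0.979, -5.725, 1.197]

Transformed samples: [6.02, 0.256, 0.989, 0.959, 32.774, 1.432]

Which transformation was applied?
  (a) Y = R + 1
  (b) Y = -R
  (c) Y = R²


Checking option (c) Y = R²:
  R = -2.454 -> Y = 6.02 ✓
  R = -0.506 -> Y = 0.256 ✓
  R = -0.995 -> Y = 0.989 ✓
All samples match this transformation.

(c) R²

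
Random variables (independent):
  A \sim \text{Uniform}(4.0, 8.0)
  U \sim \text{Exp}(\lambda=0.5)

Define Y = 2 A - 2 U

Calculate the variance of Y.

For independent RVs: Var(aX + bY) = a²Var(X) + b²Var(Y)
Var(A) = 1.3333333
Var(U) = 4
Var(Y) = 2²*1.3333333 + (-2)²*4
= 4*1.3333333 + 4*4 = 21.333333

21.333333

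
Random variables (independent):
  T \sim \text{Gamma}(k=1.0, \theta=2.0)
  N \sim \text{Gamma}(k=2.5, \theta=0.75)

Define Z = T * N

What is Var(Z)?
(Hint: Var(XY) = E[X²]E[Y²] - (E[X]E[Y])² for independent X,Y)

Var(XY) = E[X²]E[Y²] - (E[X]E[Y])²
E[T] = 2, Var(T) = 4
E[N] = 1.875, Var(N) = 1.40625
E[T²] = 4 + 2² = 8
E[N²] = 1.40625 + 1.875² = 4.921875
Var(Z) = 8*4.921875 - (2*1.875)²
= 39.375 - 14.0625 = 25.3125

25.3125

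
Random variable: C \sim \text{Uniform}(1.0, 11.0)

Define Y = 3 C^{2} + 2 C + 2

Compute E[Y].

E[Y] = 3*E[C²] + 2*E[C] + 2
E[C] = 6
E[C²] = Var(C) + (E[C])² = 8.3333333 + 36 = 44.333333
E[Y] = 3*44.333333 + 2*6 + 2 = 147

147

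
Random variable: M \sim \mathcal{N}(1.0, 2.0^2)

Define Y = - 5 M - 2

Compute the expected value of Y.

For Y = -5M - 2:
E[Y] = -5 * E[M] - 2
E[M] = 1.0 = 1
E[Y] = -5 * 1 - 2 = -7

-7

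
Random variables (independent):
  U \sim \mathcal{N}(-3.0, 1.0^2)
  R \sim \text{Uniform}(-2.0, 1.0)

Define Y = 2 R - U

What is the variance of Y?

For independent RVs: Var(aX + bY) = a²Var(X) + b²Var(Y)
Var(U) = 1
Var(R) = 0.75
Var(Y) = (-1)²*1 + 2²*0.75
= 1*1 + 4*0.75 = 4

4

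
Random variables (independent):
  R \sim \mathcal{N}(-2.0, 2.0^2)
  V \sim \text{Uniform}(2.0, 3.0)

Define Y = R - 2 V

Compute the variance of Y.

For independent RVs: Var(aX + bY) = a²Var(X) + b²Var(Y)
Var(R) = 4
Var(V) = 0.083333333
Var(Y) = 1²*4 + (-2)²*0.083333333
= 1*4 + 4*0.083333333 = 4.3333333

4.3333333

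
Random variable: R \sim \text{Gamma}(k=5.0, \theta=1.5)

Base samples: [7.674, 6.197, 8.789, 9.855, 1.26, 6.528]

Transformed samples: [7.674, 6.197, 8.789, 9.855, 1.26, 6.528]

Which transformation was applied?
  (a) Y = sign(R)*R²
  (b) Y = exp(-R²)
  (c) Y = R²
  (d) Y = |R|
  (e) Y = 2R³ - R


Checking option (d) Y = |R|:
  R = 7.674 -> Y = 7.674 ✓
  R = 6.197 -> Y = 6.197 ✓
  R = 8.789 -> Y = 8.789 ✓
All samples match this transformation.

(d) |R|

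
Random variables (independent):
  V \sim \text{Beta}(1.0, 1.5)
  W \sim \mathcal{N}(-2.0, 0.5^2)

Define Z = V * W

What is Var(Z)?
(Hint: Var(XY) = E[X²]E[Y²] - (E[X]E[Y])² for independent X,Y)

Var(XY) = E[X²]E[Y²] - (E[X]E[Y])²
E[V] = 0.4, Var(V) = 0.068571429
E[W] = -2, Var(W) = 0.25
E[V²] = 0.068571429 + 0.4² = 0.22857143
E[W²] = 0.25 + (-2)² = 4.25
Var(Z) = 0.22857143*4.25 - (0.4*(-2))²
= 0.97142857 - 0.64 = 0.33142857

0.33142857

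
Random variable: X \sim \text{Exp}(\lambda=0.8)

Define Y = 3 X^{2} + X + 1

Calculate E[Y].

E[Y] = 3*E[X²] + 1*E[X] + 1
E[X] = 1.25
E[X²] = Var(X) + (E[X])² = 1.5625 + 1.5625 = 3.125
E[Y] = 3*3.125 + 1*1.25 + 1 = 11.625

11.625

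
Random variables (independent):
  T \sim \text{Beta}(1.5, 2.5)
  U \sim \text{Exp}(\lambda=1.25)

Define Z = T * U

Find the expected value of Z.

For independent RVs: E[XY] = E[X]*E[Y]
E[T] = 0.375
E[U] = 0.8
E[Z] = 0.375 * 0.8 = 0.3

0.3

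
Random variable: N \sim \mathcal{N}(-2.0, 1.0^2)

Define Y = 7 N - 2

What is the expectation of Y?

For Y = 7N - 2:
E[Y] = 7 * E[N] - 2
E[N] = -2.0 = -2
E[Y] = 7 * (-2) - 2 = -16

-16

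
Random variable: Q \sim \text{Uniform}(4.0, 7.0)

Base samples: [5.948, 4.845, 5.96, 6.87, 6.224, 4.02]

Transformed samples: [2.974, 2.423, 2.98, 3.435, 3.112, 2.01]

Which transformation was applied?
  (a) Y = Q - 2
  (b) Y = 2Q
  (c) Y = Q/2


Checking option (c) Y = Q/2:
  Q = 5.948 -> Y = 2.974 ✓
  Q = 4.845 -> Y = 2.423 ✓
  Q = 5.96 -> Y = 2.98 ✓
All samples match this transformation.

(c) Q/2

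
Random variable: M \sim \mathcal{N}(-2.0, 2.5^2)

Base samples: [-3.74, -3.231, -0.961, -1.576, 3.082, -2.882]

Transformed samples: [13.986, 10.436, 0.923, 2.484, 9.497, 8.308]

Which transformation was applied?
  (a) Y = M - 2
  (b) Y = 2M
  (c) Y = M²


Checking option (c) Y = M²:
  M = -3.74 -> Y = 13.986 ✓
  M = -3.231 -> Y = 10.436 ✓
  M = -0.961 -> Y = 0.923 ✓
All samples match this transformation.

(c) M²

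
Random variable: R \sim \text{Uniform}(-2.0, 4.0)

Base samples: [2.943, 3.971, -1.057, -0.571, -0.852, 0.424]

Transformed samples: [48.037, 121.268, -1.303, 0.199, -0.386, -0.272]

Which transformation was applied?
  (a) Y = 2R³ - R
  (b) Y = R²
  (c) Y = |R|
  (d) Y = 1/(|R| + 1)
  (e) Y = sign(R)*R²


Checking option (a) Y = 2R³ - R:
  R = 2.943 -> Y = 48.037 ✓
  R = 3.971 -> Y = 121.268 ✓
  R = -1.057 -> Y = -1.303 ✓
All samples match this transformation.

(a) 2R³ - R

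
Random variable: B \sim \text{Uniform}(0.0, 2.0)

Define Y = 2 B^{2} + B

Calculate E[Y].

E[Y] = 2*E[B²] + 1*E[B]
E[B] = 1
E[B²] = Var(B) + (E[B])² = 0.33333333 + 1 = 1.3333333
E[Y] = 2*1.3333333 + 1*1 = 3.6666667

3.6666667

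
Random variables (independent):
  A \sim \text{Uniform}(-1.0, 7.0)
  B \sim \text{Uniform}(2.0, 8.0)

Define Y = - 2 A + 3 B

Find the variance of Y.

For independent RVs: Var(aX + bY) = a²Var(X) + b²Var(Y)
Var(A) = 5.3333333
Var(B) = 3
Var(Y) = (-2)²*5.3333333 + 3²*3
= 4*5.3333333 + 9*3 = 48.333333

48.333333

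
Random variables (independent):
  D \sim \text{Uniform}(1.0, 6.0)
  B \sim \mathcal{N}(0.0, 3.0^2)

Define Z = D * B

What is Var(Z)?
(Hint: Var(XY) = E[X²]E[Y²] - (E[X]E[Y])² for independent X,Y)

Var(XY) = E[X²]E[Y²] - (E[X]E[Y])²
E[D] = 3.5, Var(D) = 2.0833333
E[B] = 0, Var(B) = 9
E[D²] = 2.0833333 + 3.5² = 14.333333
E[B²] = 9 + 0² = 9
Var(Z) = 14.333333*9 - (3.5*0)²
= 129 - 0 = 129

129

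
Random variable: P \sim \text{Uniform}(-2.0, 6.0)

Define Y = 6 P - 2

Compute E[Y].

For Y = 6P - 2:
E[Y] = 6 * E[P] - 2
E[P] = (-2 + 6)/2 = 2
E[Y] = 6 * 2 - 2 = 10

10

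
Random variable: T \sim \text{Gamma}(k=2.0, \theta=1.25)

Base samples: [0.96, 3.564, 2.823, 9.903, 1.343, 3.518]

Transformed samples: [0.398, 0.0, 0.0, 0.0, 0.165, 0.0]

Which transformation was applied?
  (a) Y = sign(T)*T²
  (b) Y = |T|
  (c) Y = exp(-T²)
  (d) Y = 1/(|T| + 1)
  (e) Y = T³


Checking option (c) Y = exp(-T²):
  T = 0.96 -> Y = 0.398 ✓
  T = 3.564 -> Y = 0.0 ✓
  T = 2.823 -> Y = 0.0 ✓
All samples match this transformation.

(c) exp(-T²)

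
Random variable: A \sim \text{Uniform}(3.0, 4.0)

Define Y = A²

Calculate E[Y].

E[A²] = Var(A) + (E[A])² = 0.083333333 + 12.25 = 12.333333

12.333333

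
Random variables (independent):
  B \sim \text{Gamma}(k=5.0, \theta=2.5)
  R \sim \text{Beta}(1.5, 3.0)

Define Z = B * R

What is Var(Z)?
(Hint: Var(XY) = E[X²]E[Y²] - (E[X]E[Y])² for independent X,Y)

Var(XY) = E[X²]E[Y²] - (E[X]E[Y])²
E[B] = 12.5, Var(B) = 31.25
E[R] = 0.33333333, Var(R) = 0.04040404
E[B²] = 31.25 + 12.5² = 187.5
E[R²] = 0.04040404 + 0.33333333² = 0.15151515
Var(Z) = 187.5*0.15151515 - (12.5*0.33333333)²
= 28.409091 - 17.361111 = 11.04798

11.04798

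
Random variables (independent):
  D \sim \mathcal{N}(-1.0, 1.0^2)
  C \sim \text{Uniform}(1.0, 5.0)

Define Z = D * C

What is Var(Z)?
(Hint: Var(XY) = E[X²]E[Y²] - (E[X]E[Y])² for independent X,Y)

Var(XY) = E[X²]E[Y²] - (E[X]E[Y])²
E[D] = -1, Var(D) = 1
E[C] = 3, Var(C) = 1.3333333
E[D²] = 1 + (-1)² = 2
E[C²] = 1.3333333 + 3² = 10.333333
Var(Z) = 2*10.333333 - (-1*3)²
= 20.666667 - 9 = 11.666667

11.666667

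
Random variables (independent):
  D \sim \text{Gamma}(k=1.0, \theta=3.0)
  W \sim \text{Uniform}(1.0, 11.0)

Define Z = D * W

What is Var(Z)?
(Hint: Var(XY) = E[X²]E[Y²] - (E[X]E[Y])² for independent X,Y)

Var(XY) = E[X²]E[Y²] - (E[X]E[Y])²
E[D] = 3, Var(D) = 9
E[W] = 6, Var(W) = 8.3333333
E[D²] = 9 + 3² = 18
E[W²] = 8.3333333 + 6² = 44.333333
Var(Z) = 18*44.333333 - (3*6)²
= 798 - 324 = 474

474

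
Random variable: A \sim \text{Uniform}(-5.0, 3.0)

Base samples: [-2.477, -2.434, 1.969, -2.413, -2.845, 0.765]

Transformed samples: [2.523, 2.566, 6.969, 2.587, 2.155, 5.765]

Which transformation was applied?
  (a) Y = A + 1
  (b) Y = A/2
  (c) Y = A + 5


Checking option (c) Y = A + 5:
  A = -2.477 -> Y = 2.523 ✓
  A = -2.434 -> Y = 2.566 ✓
  A = 1.969 -> Y = 6.969 ✓
All samples match this transformation.

(c) A + 5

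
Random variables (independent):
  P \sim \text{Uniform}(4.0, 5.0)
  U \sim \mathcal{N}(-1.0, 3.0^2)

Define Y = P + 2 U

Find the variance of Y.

For independent RVs: Var(aX + bY) = a²Var(X) + b²Var(Y)
Var(P) = 0.083333333
Var(U) = 9
Var(Y) = 1²*0.083333333 + 2²*9
= 1*0.083333333 + 4*9 = 36.083333

36.083333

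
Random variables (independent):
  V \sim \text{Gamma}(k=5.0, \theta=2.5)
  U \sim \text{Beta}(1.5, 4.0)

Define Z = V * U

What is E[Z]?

For independent RVs: E[XY] = E[X]*E[Y]
E[V] = 12.5
E[U] = 0.27272727
E[Z] = 12.5 * 0.27272727 = 3.4090909

3.4090909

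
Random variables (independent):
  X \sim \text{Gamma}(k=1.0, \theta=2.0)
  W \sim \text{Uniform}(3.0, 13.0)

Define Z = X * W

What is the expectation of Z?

For independent RVs: E[XY] = E[X]*E[Y]
E[X] = 2
E[W] = 8
E[Z] = 2 * 8 = 16

16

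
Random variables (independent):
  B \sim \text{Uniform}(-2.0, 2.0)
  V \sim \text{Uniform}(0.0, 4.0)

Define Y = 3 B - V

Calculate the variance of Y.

For independent RVs: Var(aX + bY) = a²Var(X) + b²Var(Y)
Var(B) = 1.3333333
Var(V) = 1.3333333
Var(Y) = 3²*1.3333333 + (-1)²*1.3333333
= 9*1.3333333 + 1*1.3333333 = 13.333333

13.333333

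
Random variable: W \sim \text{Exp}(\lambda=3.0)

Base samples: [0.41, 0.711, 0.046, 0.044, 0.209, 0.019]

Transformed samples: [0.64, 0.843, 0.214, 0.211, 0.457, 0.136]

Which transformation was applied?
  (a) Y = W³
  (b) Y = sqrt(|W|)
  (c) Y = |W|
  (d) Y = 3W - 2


Checking option (b) Y = sqrt(|W|):
  W = 0.41 -> Y = 0.64 ✓
  W = 0.711 -> Y = 0.843 ✓
  W = 0.046 -> Y = 0.214 ✓
All samples match this transformation.

(b) sqrt(|W|)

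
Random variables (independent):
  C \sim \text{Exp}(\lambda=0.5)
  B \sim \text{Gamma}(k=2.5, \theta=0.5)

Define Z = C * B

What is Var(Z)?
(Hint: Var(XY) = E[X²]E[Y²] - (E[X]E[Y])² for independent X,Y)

Var(XY) = E[X²]E[Y²] - (E[X]E[Y])²
E[C] = 2, Var(C) = 4
E[B] = 1.25, Var(B) = 0.625
E[C²] = 4 + 2² = 8
E[B²] = 0.625 + 1.25² = 2.1875
Var(Z) = 8*2.1875 - (2*1.25)²
= 17.5 - 6.25 = 11.25

11.25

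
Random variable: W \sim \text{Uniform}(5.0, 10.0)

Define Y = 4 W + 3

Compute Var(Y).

For Y = aW + b: Var(Y) = a² * Var(W)
Var(W) = (10 - 5)^2/12 = 2.0833333
Var(Y) = 4² * 2.0833333 = 16 * 2.0833333 = 33.333333

33.333333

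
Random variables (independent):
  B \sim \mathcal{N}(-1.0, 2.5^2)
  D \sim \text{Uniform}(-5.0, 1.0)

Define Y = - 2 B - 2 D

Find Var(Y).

For independent RVs: Var(aX + bY) = a²Var(X) + b²Var(Y)
Var(B) = 6.25
Var(D) = 3
Var(Y) = (-2)²*6.25 + (-2)²*3
= 4*6.25 + 4*3 = 37

37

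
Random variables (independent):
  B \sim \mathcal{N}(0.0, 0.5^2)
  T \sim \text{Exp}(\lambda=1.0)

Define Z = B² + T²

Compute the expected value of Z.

E[Z] = E[B²] + E[T²]
E[B²] = Var(B) + E[B]² = 0.25 + 0 = 0.25
E[T²] = Var(T) + E[T]² = 1 + 1 = 2
E[Z] = 0.25 + 2 = 2.25

2.25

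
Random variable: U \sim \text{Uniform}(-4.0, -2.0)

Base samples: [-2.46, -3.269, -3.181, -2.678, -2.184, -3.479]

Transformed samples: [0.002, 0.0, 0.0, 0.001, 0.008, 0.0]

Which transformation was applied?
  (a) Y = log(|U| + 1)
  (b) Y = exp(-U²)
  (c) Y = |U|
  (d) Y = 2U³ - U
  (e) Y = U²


Checking option (b) Y = exp(-U²):
  U = -2.46 -> Y = 0.002 ✓
  U = -3.269 -> Y = 0.0 ✓
  U = -3.181 -> Y = 0.0 ✓
All samples match this transformation.

(b) exp(-U²)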